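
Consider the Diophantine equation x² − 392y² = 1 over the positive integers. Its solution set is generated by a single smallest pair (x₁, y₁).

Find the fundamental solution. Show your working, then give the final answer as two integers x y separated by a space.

√392 = [19; 1,3,1,38, …], period ℓ=4 (even) → k=3
step 0: (19, 1)  from 19·(1,0) + (0,1)
step 1: (20, 1)  from 1·(19,1) + (1,0)
step 2: (79, 4)  from 3·(20,1) + (19,1)
step 3: (99, 5)  from 1·(79,4) + (20,1)
fundamental: x₁=99, y₁=5  (since 9801 − 392·25 = 1)

99 5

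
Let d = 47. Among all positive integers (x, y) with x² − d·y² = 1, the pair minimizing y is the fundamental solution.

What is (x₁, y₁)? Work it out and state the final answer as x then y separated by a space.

48 7

d=47: √d = [6; 1,5,1,12] (ℓ=4, even), read p_3/q_3
a_0=6:  p_0=6·1+0=6,  q_0=6·0+1=1
…
a_2=5:  p_2=5·7+6=41,  q_2=5·1+1=6
a_3=1:  p_3=1·41+7=48,  q_3=1·6+1=7
→ (48, 7).  Check: 48²=2304, 47·7²=2303, difference 1.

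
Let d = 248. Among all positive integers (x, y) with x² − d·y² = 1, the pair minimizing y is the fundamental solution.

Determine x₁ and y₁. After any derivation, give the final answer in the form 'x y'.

√248 = [15; 1,2,1,30, …], period ℓ=4 (even) → k=3
step 0: (15, 1)  from 15·(1,0) + (0,1)
…
step 2: (47, 3)  from 2·(16,1) + (15,1)
step 3: (63, 4)  from 1·(47,3) + (16,1)
→ (63, 4).  Check: 63²=3969, 248·4²=3968, difference 1.

63 4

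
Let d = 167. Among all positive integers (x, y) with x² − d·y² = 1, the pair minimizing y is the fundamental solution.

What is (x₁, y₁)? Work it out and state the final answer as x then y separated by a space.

√167 = [12; 1,11,1,24, …], period ℓ=4 (even) → k=3
i=0: a=12 ⇒ p=12, q=1
…
i=2: a=11 ⇒ p=155, q=12
i=3: a=1 ⇒ p=168, q=13
→ (168, 13).  Check: 168²=28224, 167·13²=28223, difference 1.

168 13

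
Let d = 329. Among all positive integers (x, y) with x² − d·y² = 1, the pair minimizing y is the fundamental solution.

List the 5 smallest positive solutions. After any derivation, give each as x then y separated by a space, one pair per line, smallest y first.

2376415 131016
11294696504449 622696775280
53681772387237964255 2959571914453911384
255140338255224918953587201 14066342182173360946441440
1212638653869526969777790618564575 66854933113696055535160815363816

[18; 7,4,2,1,1,4,1,1,2,4,7,36] for √329; ℓ=12 ⇒ convergent index 11
i=0: a=18 ⇒ p=18, q=1
…
i=2: a=4 ⇒ p=526, q=29
…
i=7: a=1 ⇒ p=16125, q=889
i=8: a=1 ⇒ p=29366, q=1619
…
i=10: a=4 ⇒ p=328794, q=18127
i=11: a=7 ⇒ p=2376415, q=131016
→ (2376415, 131016).  Check: 2376415²=5647348252225, 329·131016²=5647348252224, difference 1.
(x_2, y_2) = (2376415·2376415 + 329·131016·131016, 2376415·131016 + 131016·2376415) = (11294696504449, 622696775280)
(x_3, y_3) = (2376415·11294696504449 + 329·131016·622696775280, 2376415·622696775280 + 131016·11294696504449) = (53681772387237964255, 2959571914453911384)
(x_4, y_4) = (2376415·53681772387237964255 + 329·131016·2959571914453911384, 2376415·2959571914453911384 + 131016·53681772387237964255) = (255140338255224918953587201, 14066342182173360946441440)
(x_5, y_5) = (2376415·255140338255224918953587201 + 329·131016·14066342182173360946441440, 2376415·14066342182173360946441440 + 131016·255140338255224918953587201) = (1212638653869526969777790618564575, 66854933113696055535160815363816)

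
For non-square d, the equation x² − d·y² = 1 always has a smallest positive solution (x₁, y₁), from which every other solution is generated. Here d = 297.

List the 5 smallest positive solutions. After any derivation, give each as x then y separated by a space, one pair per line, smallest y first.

[17; 4,3,1,1,2,1,1,3,4,34] for √297; ℓ=10 ⇒ convergent index 9
k=0  a_k=17  p_k/q_k = 17/1
k=1  a_k=4  p_k/q_k = 69/4
k=2  a_k=3  p_k/q_k = 224/13
k=3  a_k=1  p_k/q_k = 293/17
k=4  a_k=1  p_k/q_k = 517/30
k=5  a_k=2  p_k/q_k = 1327/77
k=6  a_k=1  p_k/q_k = 1844/107
k=7  a_k=1  p_k/q_k = 3171/184
k=8  a_k=3  p_k/q_k = 11357/659
k=9  a_k=4  p_k/q_k = 48599/2820
fundamental: x₁=48599, y₁=2820  (since 2361862801 − 297·7952400 = 1)
(48599+2820√297)^2 = 4723725601 + 274098360√297
(48599+2820√297)^3 = 459136680917399 + 26641812392460√297
(48599+2820√297)^4 = 44627167107085622401 + 2589530880648228720√297
(48599+2820√297)^5 = 4337671388015371645214999 + 251697222510604722734100√297

48599 2820
4723725601 274098360
459136680917399 26641812392460
44627167107085622401 2589530880648228720
4337671388015371645214999 251697222510604722734100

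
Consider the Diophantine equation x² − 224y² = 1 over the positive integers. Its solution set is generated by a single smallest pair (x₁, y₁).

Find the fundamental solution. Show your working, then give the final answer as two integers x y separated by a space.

15 1

√224 = [14; 1,28, …], period ℓ=2 (even) → k=1
i=0: a=14 ⇒ p=14, q=1
i=1: a=1 ⇒ p=15, q=1
fundamental: x₁=15, y₁=1  (since 225 − 224·1 = 1)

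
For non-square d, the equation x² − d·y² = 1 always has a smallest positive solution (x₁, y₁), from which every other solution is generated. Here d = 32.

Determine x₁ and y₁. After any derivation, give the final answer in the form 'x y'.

[5; 1,1,1,10] for √32; ℓ=4 ⇒ convergent index 3
a_0=5:  p_0=5·1+0=5,  q_0=5·0+1=1
…
a_2=1:  p_2=1·6+5=11,  q_2=1·1+1=2
a_3=1:  p_3=1·11+6=17,  q_3=1·2+1=3
→ (17, 3).  Check: 17²=289, 32·3²=288, difference 1.

17 3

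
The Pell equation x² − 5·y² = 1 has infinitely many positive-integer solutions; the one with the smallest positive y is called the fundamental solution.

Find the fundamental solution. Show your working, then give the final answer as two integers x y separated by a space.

√5 = [2; 4, …], period ℓ=1 (odd) → k=1
i=0: a=2 ⇒ p=2, q=1
i=1: a=4 ⇒ p=9, q=4
(x₁, y₁) = (9, 4);  9² − 5·4² = 1 ✓

9 4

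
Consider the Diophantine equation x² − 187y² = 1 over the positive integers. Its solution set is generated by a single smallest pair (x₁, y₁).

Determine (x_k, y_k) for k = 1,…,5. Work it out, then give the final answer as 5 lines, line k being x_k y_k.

1682 123
5658247 413772
19034341226 1391928885
64031518226017 4682448355368
215402008277979962 15751754875529067

√187 → a₀=13, period (1,2,13,2,1,26); ℓ=6 even so k=5
a_0=13:  p_0=13·1+0=13,  q_0=13·0+1=1
…
a_2=2:  p_2=2·14+13=41,  q_2=2·1+1=3
…
a_4=2:  p_4=2·547+41=1135,  q_4=2·40+3=83
a_5=1:  p_5=1·1135+547=1682,  q_5=1·83+40=123
→ (1682, 123).  Check: 1682²=2829124, 187·123²=2829123, difference 1.
n=2: (1682,123)∘(1682,123) = (1682·1682+187·123·123, 1682·123+123·1682) = (5658247,413772)
n=3: (5658247,413772)∘(1682,123) = (1682·5658247+187·123·413772, 1682·413772+123·5658247) = (19034341226,1391928885)
n=4: (19034341226,1391928885)∘(1682,123) = (1682·19034341226+187·123·1391928885, 1682·1391928885+123·19034341226) = (64031518226017,4682448355368)
n=5: (64031518226017,4682448355368)∘(1682,123) = (1682·64031518226017+187·123·4682448355368, 1682·4682448355368+123·64031518226017) = (215402008277979962,15751754875529067)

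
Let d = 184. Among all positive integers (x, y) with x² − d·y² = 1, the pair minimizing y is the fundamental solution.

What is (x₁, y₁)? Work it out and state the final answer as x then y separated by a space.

√184 → a₀=13, period (1,1,3,2,1,2,1,2,3,1,1,26); ℓ=12 even so k=11
k=0  a_k=13  p_k/q_k = 13/1
…
k=2  a_k=1  p_k/q_k = 27/2
k=3  a_k=3  p_k/q_k = 95/7
k=4  a_k=2  p_k/q_k = 217/16
k=5  a_k=1  p_k/q_k = 312/23
k=6  a_k=2  p_k/q_k = 841/62
k=7  a_k=1  p_k/q_k = 1153/85
k=8  a_k=2  p_k/q_k = 3147/232
k=9  a_k=3  p_k/q_k = 10594/781
k=10  a_k=1  p_k/q_k = 13741/1013
k=11  a_k=1  p_k/q_k = 24335/1794
(x₁, y₁) = (24335, 1794);  24335² − 184·1794² = 1 ✓

24335 1794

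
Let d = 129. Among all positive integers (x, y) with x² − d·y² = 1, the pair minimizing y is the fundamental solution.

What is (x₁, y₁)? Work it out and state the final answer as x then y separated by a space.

√129 → a₀=11, period (2,1,3,1,6,1,3,1,2,22); ℓ=10 even so k=9
k=0  a_k=11  p_k/q_k = 11/1
k=1  a_k=2  p_k/q_k = 23/2
…
k=4  a_k=1  p_k/q_k = 159/14
…
k=7  a_k=3  p_k/q_k = 4793/422
k=8  a_k=1  p_k/q_k = 6031/531
k=9  a_k=2  p_k/q_k = 16855/1484
fundamental: x₁=16855, y₁=1484  (since 284091025 − 129·2202256 = 1)

16855 1484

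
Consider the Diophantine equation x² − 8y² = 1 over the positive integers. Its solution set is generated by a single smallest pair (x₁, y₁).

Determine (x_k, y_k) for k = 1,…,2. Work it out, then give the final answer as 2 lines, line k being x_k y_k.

3 1
17 6

[2; 1,4] for √8; ℓ=2 ⇒ convergent index 1
a_0=2:  p_0=2·1+0=2,  q_0=2·0+1=1
a_1=1:  p_1=1·2+1=3,  q_1=1·1+0=1
fundamental: x₁=3, y₁=1  (since 9 − 8·1 = 1)
n=2: (3,1)∘(3,1) = (3·3+8·1·1, 3·1+1·3) = (17,6)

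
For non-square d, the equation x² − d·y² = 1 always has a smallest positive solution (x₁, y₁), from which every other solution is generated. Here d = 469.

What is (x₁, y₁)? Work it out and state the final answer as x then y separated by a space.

[21; 1,1,1,10,6,10,1,1,1,42] for √469; ℓ=10 ⇒ convergent index 9
i=0: a=21 ⇒ p=21, q=1
i=1: a=1 ⇒ p=22, q=1
…
i=3: a=1 ⇒ p=65, q=3
i=4: a=10 ⇒ p=693, q=32
…
i=6: a=10 ⇒ p=42923, q=1982
i=7: a=1 ⇒ p=47146, q=2177
i=8: a=1 ⇒ p=90069, q=4159
i=9: a=1 ⇒ p=137215, q=6336
(x₁, y₁) = (137215, 6336);  137215² − 469·6336² = 1 ✓

137215 6336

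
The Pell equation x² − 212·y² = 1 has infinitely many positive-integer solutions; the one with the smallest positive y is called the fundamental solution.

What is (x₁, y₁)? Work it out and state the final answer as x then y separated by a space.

d=212: √d = [14; 1,1,3,1,1,…,1,1,28] (ℓ=14, even), read p_13/q_13
i=0: a=14 ⇒ p=14, q=1
…
i=2: a=1 ⇒ p=29, q=2
…
i=4: a=1 ⇒ p=131, q=9
…
i=7: a=6 ⇒ p=2417, q=166
…
i=11: a=3 ⇒ p=29135, q=2001
i=12: a=1 ⇒ p=37114, q=2549
i=13: a=1 ⇒ p=66249, q=4550
fundamental: x₁=66249, y₁=4550  (since 4388930001 − 212·20702500 = 1)

66249 4550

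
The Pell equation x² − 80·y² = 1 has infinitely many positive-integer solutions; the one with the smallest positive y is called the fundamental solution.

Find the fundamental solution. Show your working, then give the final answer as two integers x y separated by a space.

√80 → a₀=8, period (1,16); ℓ=2 even so k=1
k=0  a_k=8  p_k/q_k = 8/1
k=1  a_k=1  p_k/q_k = 9/1
→ (9, 1).  Check: 9²=81, 80·1²=80, difference 1.

9 1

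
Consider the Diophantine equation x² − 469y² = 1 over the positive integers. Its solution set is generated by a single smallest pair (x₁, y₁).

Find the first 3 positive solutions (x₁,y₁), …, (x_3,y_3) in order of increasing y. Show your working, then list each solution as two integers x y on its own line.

137215 6336
37655912449 1738788480
10333912053241855 477175722560064

√469 → a₀=21, period (1,1,1,10,6,10,1,1,1,42); ℓ=10 even so k=9
i=0: a=21 ⇒ p=21, q=1
i=1: a=1 ⇒ p=22, q=1
i=2: a=1 ⇒ p=43, q=2
…
i=4: a=10 ⇒ p=693, q=32
i=5: a=6 ⇒ p=4223, q=195
…
i=7: a=1 ⇒ p=47146, q=2177
i=8: a=1 ⇒ p=90069, q=4159
i=9: a=1 ⇒ p=137215, q=6336
→ (137215, 6336).  Check: 137215²=18827956225, 469·6336²=18827956224, difference 1.
(137215+6336√469)^2 = 37655912449 + 1738788480√469
(137215+6336√469)^3 = 10333912053241855 + 477175722560064√469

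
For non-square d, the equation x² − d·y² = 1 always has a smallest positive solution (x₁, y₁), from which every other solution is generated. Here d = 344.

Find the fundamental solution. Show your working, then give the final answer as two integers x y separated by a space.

10405 561

√344 → a₀=18, period (1,1,4,1,3,1,4,1,1,36); ℓ=10 even so k=9
k=0  a_k=18  p_k/q_k = 18/1
…
k=2  a_k=1  p_k/q_k = 37/2
k=3  a_k=4  p_k/q_k = 167/9
…
k=5  a_k=3  p_k/q_k = 779/42
…
k=8  a_k=1  p_k/q_k = 5694/307
k=9  a_k=1  p_k/q_k = 10405/561
(x₁, y₁) = (10405, 561);  10405² − 344·561² = 1 ✓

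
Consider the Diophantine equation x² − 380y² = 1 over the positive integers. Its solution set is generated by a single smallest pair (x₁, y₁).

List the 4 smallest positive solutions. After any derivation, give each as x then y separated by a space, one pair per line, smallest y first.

39 2
3041 156
237159 12166
18495361 948792

√380 = [19; 2,38, …], period ℓ=2 (even) → k=1
k=0  a_k=19  p_k/q_k = 19/1
k=1  a_k=2  p_k/q_k = 39/2
(x₁, y₁) = (39, 2);  39² − 380·2² = 1 ✓
n=2: (39,2)∘(39,2) = (39·39+380·2·2, 39·2+2·39) = (3041,156)
n=3: (3041,156)∘(39,2) = (39·3041+380·2·156, 39·156+2·3041) = (237159,12166)
n=4: (237159,12166)∘(39,2) = (39·237159+380·2·12166, 39·12166+2·237159) = (18495361,948792)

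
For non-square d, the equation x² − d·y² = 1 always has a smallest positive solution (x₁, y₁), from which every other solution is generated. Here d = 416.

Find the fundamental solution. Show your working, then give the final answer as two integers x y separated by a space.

d=416: √d = [20; 2,1,1,9,1,1,2,40] (ℓ=8, even), read p_7/q_7
a_0=20:  p_0=20·1+0=20,  q_0=20·0+1=1
…
a_2=1:  p_2=1·41+20=61,  q_2=1·2+1=3
a_3=1:  p_3=1·61+41=102,  q_3=1·3+2=5
a_4=9:  p_4=9·102+61=979,  q_4=9·5+3=48
a_5=1:  p_5=1·979+102=1081,  q_5=1·48+5=53
a_6=1:  p_6=1·1081+979=2060,  q_6=1·53+48=101
a_7=2:  p_7=2·2060+1081=5201,  q_7=2·101+53=255
fundamental: x₁=5201, y₁=255  (since 27050401 − 416·65025 = 1)

5201 255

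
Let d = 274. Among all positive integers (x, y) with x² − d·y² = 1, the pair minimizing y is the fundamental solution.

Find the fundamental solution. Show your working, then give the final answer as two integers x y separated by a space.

3959299 239190

d=274: √d = [16; 1,1,4,4,1,1,32] (ℓ=7, odd), read p_13/q_13
i=0: a=16 ⇒ p=16, q=1
…
i=2: a=1 ⇒ p=33, q=2
…
i=4: a=4 ⇒ p=629, q=38
i=5: a=1 ⇒ p=778, q=47
…
i=7: a=32 ⇒ p=45802, q=2767
i=8: a=1 ⇒ p=47209, q=2852
i=9: a=1 ⇒ p=93011, q=5619
i=10: a=4 ⇒ p=419253, q=25328
i=11: a=4 ⇒ p=1770023, q=106931
i=12: a=1 ⇒ p=2189276, q=132259
i=13: a=1 ⇒ p=3959299, q=239190
→ (3959299, 239190).  Check: 3959299²=15676048571401, 274·239190²=15676048571400, difference 1.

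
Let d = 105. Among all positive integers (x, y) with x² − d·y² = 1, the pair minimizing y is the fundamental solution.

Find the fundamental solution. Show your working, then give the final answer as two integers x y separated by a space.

√105 → a₀=10, period (4,20); ℓ=2 even so k=1
step 0: (10, 1)  from 10·(1,0) + (0,1)
step 1: (41, 4)  from 4·(10,1) + (1,0)
→ (41, 4).  Check: 41²=1681, 105·4²=1680, difference 1.

41 4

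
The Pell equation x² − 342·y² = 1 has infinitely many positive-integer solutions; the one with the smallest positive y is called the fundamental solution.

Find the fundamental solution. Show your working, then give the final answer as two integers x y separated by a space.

37 2

d=342: √d = [18; 2,36] (ℓ=2, even), read p_1/q_1
i=0: a=18 ⇒ p=18, q=1
i=1: a=2 ⇒ p=37, q=2
fundamental: x₁=37, y₁=2  (since 1369 − 342·4 = 1)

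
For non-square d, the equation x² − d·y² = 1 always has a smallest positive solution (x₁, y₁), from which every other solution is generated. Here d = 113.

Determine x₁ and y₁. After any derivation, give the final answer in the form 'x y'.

√113 = [10; 1,1,1,2,2,1,1,1,20, …], period ℓ=9 (odd) → k=17
k=0  a_k=10  p_k/q_k = 10/1
…
k=2  a_k=1  p_k/q_k = 21/2
…
k=4  a_k=2  p_k/q_k = 85/8
k=5  a_k=2  p_k/q_k = 202/19
k=6  a_k=1  p_k/q_k = 287/27
…
k=8  a_k=1  p_k/q_k = 776/73
k=9  a_k=20  p_k/q_k = 16009/1506
k=10  a_k=1  p_k/q_k = 16785/1579
k=11  a_k=1  p_k/q_k = 32794/3085
k=12  a_k=1  p_k/q_k = 49579/4664
k=13  a_k=2  p_k/q_k = 131952/12413
k=14  a_k=2  p_k/q_k = 313483/29490
k=15  a_k=1  p_k/q_k = 445435/41903
k=16  a_k=1  p_k/q_k = 758918/71393
k=17  a_k=1  p_k/q_k = 1204353/113296
(x₁, y₁) = (1204353, 113296);  1204353² − 113·113296² = 1 ✓

1204353 113296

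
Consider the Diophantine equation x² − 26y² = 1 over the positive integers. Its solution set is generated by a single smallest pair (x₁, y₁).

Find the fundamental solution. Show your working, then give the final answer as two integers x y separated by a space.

√26 = [5; 10, …], period ℓ=1 (odd) → k=1
i=0: a=5 ⇒ p=5, q=1
i=1: a=10 ⇒ p=51, q=10
→ (51, 10).  Check: 51²=2601, 26·10²=2600, difference 1.

51 10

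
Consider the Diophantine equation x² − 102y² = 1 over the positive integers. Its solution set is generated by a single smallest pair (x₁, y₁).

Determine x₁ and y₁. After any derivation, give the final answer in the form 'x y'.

101 10

d=102: √d = [10; 10,20] (ℓ=2, even), read p_1/q_1
step 0: (10, 1)  from 10·(1,0) + (0,1)
step 1: (101, 10)  from 10·(10,1) + (1,0)
fundamental: x₁=101, y₁=10  (since 10201 − 102·100 = 1)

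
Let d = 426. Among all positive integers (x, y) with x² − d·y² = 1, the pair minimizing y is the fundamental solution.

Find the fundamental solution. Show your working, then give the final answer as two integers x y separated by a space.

88751 4300

d=426: √d = [20; 1,1,1,3,2,6,2,3,1,1,1,40] (ℓ=12, even), read p_11/q_11
step 0: (20, 1)  from 20·(1,0) + (0,1)
step 1: (21, 1)  from 1·(20,1) + (1,0)
…
step 3: (62, 3)  from 1·(41,2) + (21,1)
step 4: (227, 11)  from 3·(62,3) + (41,2)
step 5: (516, 25)  from 2·(227,11) + (62,3)
step 6: (3323, 161)  from 6·(516,25) + (227,11)
step 7: (7162, 347)  from 2·(3323,161) + (516,25)
step 8: (24809, 1202)  from 3·(7162,347) + (3323,161)
step 9: (31971, 1549)  from 1·(24809,1202) + (7162,347)
step 10: (56780, 2751)  from 1·(31971,1549) + (24809,1202)
step 11: (88751, 4300)  from 1·(56780,2751) + (31971,1549)
→ (88751, 4300).  Check: 88751²=7876740001, 426·4300²=7876740000, difference 1.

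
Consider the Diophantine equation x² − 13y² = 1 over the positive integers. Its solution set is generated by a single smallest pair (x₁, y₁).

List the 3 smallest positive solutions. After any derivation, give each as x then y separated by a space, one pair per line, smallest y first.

649 180
842401 233640
1093435849 303264540

[3; 1,1,1,1,6] for √13; ℓ=5 ⇒ convergent index 9
k=0  a_k=3  p_k/q_k = 3/1
k=1  a_k=1  p_k/q_k = 4/1
k=2  a_k=1  p_k/q_k = 7/2
k=3  a_k=1  p_k/q_k = 11/3
k=4  a_k=1  p_k/q_k = 18/5
k=5  a_k=6  p_k/q_k = 119/33
k=6  a_k=1  p_k/q_k = 137/38
k=7  a_k=1  p_k/q_k = 256/71
k=8  a_k=1  p_k/q_k = 393/109
k=9  a_k=1  p_k/q_k = 649/180
(x₁, y₁) = (649, 180);  649² − 13·180² = 1 ✓
k=2:  x_2 = 649·649+13·180·180 = 842401,  y_2 = 649·180+180·649 = 233640
k=3:  x_3 = 649·842401+13·180·233640 = 1093435849,  y_3 = 649·233640+180·842401 = 303264540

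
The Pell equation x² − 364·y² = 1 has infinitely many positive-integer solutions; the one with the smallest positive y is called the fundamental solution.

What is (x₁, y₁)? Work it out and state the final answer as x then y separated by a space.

√364 = [19; 12,1,2,3,1,8,1,3,2,1,12,38, …], period ℓ=12 (even) → k=11
k=0  a_k=19  p_k/q_k = 19/1
k=1  a_k=12  p_k/q_k = 229/12
…
k=3  a_k=2  p_k/q_k = 725/38
…
k=8  a_k=3  p_k/q_k = 119872/6283
…
k=10  a_k=1  p_k/q_k = 390371/20461
k=11  a_k=12  p_k/q_k = 4954951/259710
(x₁, y₁) = (4954951, 259710);  4954951² − 364·259710² = 1 ✓

4954951 259710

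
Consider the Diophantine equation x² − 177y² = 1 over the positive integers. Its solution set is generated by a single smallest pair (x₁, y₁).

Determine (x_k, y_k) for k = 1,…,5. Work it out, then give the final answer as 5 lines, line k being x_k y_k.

62423 4692
7793261857 585777432
972957569736599 73131969270780
121469860743542176897 9130233834994022448
15165026233415309047146263 1139873173290531757272228

√177 → a₀=13, period (3,3,2,8,2,3,3,26); ℓ=8 even so k=7
i=0: a=13 ⇒ p=13, q=1
i=1: a=3 ⇒ p=40, q=3
i=2: a=3 ⇒ p=133, q=10
i=3: a=2 ⇒ p=306, q=23
i=4: a=8 ⇒ p=2581, q=194
i=5: a=2 ⇒ p=5468, q=411
i=6: a=3 ⇒ p=18985, q=1427
i=7: a=3 ⇒ p=62423, q=4692
→ (62423, 4692).  Check: 62423²=3896630929, 177·4692²=3896630928, difference 1.
n=2: (62423,4692)∘(62423,4692) = (62423·62423+177·4692·4692, 62423·4692+4692·62423) = (7793261857,585777432)
n=3: (7793261857,585777432)∘(62423,4692) = (62423·7793261857+177·4692·585777432, 62423·585777432+4692·7793261857) = (972957569736599,73131969270780)
n=4: (972957569736599,73131969270780)∘(62423,4692) = (62423·972957569736599+177·4692·73131969270780, 62423·73131969270780+4692·972957569736599) = (121469860743542176897,9130233834994022448)
n=5: (121469860743542176897,9130233834994022448)∘(62423,4692) = (62423·121469860743542176897+177·4692·9130233834994022448, 62423·9130233834994022448+4692·121469860743542176897) = (15165026233415309047146263,1139873173290531757272228)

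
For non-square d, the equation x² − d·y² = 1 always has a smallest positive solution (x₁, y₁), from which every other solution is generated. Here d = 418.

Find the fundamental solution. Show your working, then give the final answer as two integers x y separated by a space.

33857 1656

[20; 2,4,20,4,2,40] for √418; ℓ=6 ⇒ convergent index 5
a_0=20:  p_0=20·1+0=20,  q_0=20·0+1=1
a_1=2:  p_1=2·20+1=41,  q_1=2·1+0=2
a_2=4:  p_2=4·41+20=184,  q_2=4·2+1=9
a_3=20:  p_3=20·184+41=3721,  q_3=20·9+2=182
a_4=4:  p_4=4·3721+184=15068,  q_4=4·182+9=737
a_5=2:  p_5=2·15068+3721=33857,  q_5=2·737+182=1656
→ (33857, 1656).  Check: 33857²=1146296449, 418·1656²=1146296448, difference 1.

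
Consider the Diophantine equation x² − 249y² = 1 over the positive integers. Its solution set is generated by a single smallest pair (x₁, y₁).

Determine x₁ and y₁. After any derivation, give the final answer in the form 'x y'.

8553815 542076

d=249: √d = [15; 1,3,1,1,5,…,3,1,30] (ℓ=16, even), read p_15/q_15
a_0=15:  p_0=15·1+0=15,  q_0=15·0+1=1
…
a_3=1:  p_3=1·63+16=79,  q_3=1·4+1=5
a_4=1:  p_4=1·79+63=142,  q_4=1·5+4=9
a_5=5:  p_5=5·142+79=789,  q_5=5·9+5=50
…
a_7=3:  p_7=3·931+789=3582,  q_7=3·59+50=227
a_8=10:  p_8=10·3582+931=36751,  q_8=10·227+59=2329
…
a_10=1:  p_10=1·113835+36751=150586,  q_10=1·7214+2329=9543
a_11=5:  p_11=5·150586+113835=866765,  q_11=5·9543+7214=54929
a_12=1:  p_12=1·866765+150586=1017351,  q_12=1·54929+9543=64472
a_13=1:  p_13=1·1017351+866765=1884116,  q_13=1·64472+54929=119401
a_14=3:  p_14=3·1884116+1017351=6669699,  q_14=3·119401+64472=422675
a_15=1:  p_15=1·6669699+1884116=8553815,  q_15=1·422675+119401=542076
→ (8553815, 542076).  Check: 8553815²=73167751054225, 249·542076²=73167751054224, difference 1.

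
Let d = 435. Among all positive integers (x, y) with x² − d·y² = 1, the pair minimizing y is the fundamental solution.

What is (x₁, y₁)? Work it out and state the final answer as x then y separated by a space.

[20; 1,5,1,40] for √435; ℓ=4 ⇒ convergent index 3
i=0: a=20 ⇒ p=20, q=1
…
i=2: a=5 ⇒ p=125, q=6
i=3: a=1 ⇒ p=146, q=7
(x₁, y₁) = (146, 7);  146² − 435·7² = 1 ✓

146 7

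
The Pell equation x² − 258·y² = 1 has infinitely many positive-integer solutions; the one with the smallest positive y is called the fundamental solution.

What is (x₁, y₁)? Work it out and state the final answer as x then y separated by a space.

d=258: √d = [16; 16,32] (ℓ=2, even), read p_1/q_1
k=0  a_k=16  p_k/q_k = 16/1
k=1  a_k=16  p_k/q_k = 257/16
fundamental: x₁=257, y₁=16  (since 66049 − 258·256 = 1)

257 16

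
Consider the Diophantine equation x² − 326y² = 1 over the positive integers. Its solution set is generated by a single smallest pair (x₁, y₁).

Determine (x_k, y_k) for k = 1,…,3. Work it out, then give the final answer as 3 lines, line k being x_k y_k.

325 18
211249 11700
137311525 7604982

√326 → a₀=18, period (18,36); ℓ=2 even so k=1
a_0=18:  p_0=18·1+0=18,  q_0=18·0+1=1
a_1=18:  p_1=18·18+1=325,  q_1=18·1+0=18
(x₁, y₁) = (325, 18);  325² − 326·18² = 1 ✓
(325+18√326)^2 = 211249 + 11700√326
(325+18√326)^3 = 137311525 + 7604982√326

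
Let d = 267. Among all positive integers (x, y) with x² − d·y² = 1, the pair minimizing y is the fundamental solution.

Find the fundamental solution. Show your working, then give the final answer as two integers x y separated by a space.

[16; 2,1,15,1,2,32] for √267; ℓ=6 ⇒ convergent index 5
k=0  a_k=16  p_k/q_k = 16/1
k=1  a_k=2  p_k/q_k = 33/2
…
k=3  a_k=15  p_k/q_k = 768/47
k=4  a_k=1  p_k/q_k = 817/50
k=5  a_k=2  p_k/q_k = 2402/147
(x₁, y₁) = (2402, 147);  2402² − 267·147² = 1 ✓

2402 147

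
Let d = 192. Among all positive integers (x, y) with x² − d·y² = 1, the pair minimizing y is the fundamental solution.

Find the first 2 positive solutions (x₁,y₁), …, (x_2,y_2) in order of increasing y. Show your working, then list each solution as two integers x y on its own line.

97 7
18817 1358

√192 → a₀=13, period (1,5,1,26); ℓ=4 even so k=3
step 0: (13, 1)  from 13·(1,0) + (0,1)
step 1: (14, 1)  from 1·(13,1) + (1,0)
step 2: (83, 6)  from 5·(14,1) + (13,1)
step 3: (97, 7)  from 1·(83,6) + (14,1)
(x₁, y₁) = (97, 7);  97² − 192·7² = 1 ✓
n=2: (97,7)∘(97,7) = (97·97+192·7·7, 97·7+7·97) = (18817,1358)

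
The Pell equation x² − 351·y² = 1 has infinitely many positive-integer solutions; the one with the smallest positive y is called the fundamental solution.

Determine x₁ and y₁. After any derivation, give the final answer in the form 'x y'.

[18; 1,2,1,3,2,2,2,3,1,2,1,36] for √351; ℓ=12 ⇒ convergent index 11
step 0: (18, 1)  from 18·(1,0) + (0,1)
step 1: (19, 1)  from 1·(18,1) + (1,0)
step 2: (56, 3)  from 2·(19,1) + (18,1)
…
step 7: (3747, 200)  from 2·(1555,83) + (637,34)
…
step 9: (16543, 883)  from 1·(12796,683) + (3747,200)
step 10: (45882, 2449)  from 2·(16543,883) + (12796,683)
step 11: (62425, 3332)  from 1·(45882,2449) + (16543,883)
→ (62425, 3332).  Check: 62425²=3896880625, 351·3332²=3896880624, difference 1.

62425 3332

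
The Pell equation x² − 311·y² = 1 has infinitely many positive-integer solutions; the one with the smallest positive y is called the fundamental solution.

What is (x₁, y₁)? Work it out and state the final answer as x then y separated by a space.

16883880 957397

√311 → a₀=17, period (1,1,1,2,1,…,1,1,34); ℓ=16 even so k=15
k=0  a_k=17  p_k/q_k = 17/1
k=1  a_k=1  p_k/q_k = 18/1
k=2  a_k=1  p_k/q_k = 35/2
k=3  a_k=1  p_k/q_k = 53/3
…
k=5  a_k=1  p_k/q_k = 194/11
k=6  a_k=6  p_k/q_k = 1305/74
k=7  a_k=3  p_k/q_k = 4109/233
k=8  a_k=17  p_k/q_k = 71158/4035
k=9  a_k=3  p_k/q_k = 217583/12338
k=10  a_k=6  p_k/q_k = 1376656/78063
k=11  a_k=1  p_k/q_k = 1594239/90401
k=12  a_k=2  p_k/q_k = 4565134/258865
k=13  a_k=1  p_k/q_k = 6159373/349266
k=14  a_k=1  p_k/q_k = 10724507/608131
k=15  a_k=1  p_k/q_k = 16883880/957397
→ (16883880, 957397).  Check: 16883880²=285065403854400, 311·957397²=285065403854399, difference 1.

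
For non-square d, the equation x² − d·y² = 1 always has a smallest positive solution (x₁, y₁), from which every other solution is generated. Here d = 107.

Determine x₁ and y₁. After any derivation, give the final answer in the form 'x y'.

√107 = [10; 2,1,9,1,2,20, …], period ℓ=6 (even) → k=5
a_0=10:  p_0=10·1+0=10,  q_0=10·0+1=1
…
a_2=1:  p_2=1·21+10=31,  q_2=1·2+1=3
a_3=9:  p_3=9·31+21=300,  q_3=9·3+2=29
a_4=1:  p_4=1·300+31=331,  q_4=1·29+3=32
a_5=2:  p_5=2·331+300=962,  q_5=2·32+29=93
(x₁, y₁) = (962, 93);  962² − 107·93² = 1 ✓

962 93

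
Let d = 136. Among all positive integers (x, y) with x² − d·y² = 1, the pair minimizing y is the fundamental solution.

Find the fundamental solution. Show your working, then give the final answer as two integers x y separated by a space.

35 3

√136 = [11; 1,1,1,22, …], period ℓ=4 (even) → k=3
a_0=11:  p_0=11·1+0=11,  q_0=11·0+1=1
a_1=1:  p_1=1·11+1=12,  q_1=1·1+0=1
a_2=1:  p_2=1·12+11=23,  q_2=1·1+1=2
a_3=1:  p_3=1·23+12=35,  q_3=1·2+1=3
→ (35, 3).  Check: 35²=1225, 136·3²=1224, difference 1.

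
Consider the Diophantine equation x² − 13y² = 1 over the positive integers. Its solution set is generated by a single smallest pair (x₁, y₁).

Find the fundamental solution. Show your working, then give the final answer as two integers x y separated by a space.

√13 → a₀=3, period (1,1,1,1,6); ℓ=5 odd so k=9
k=0  a_k=3  p_k/q_k = 3/1
…
k=3  a_k=1  p_k/q_k = 11/3
k=4  a_k=1  p_k/q_k = 18/5
k=5  a_k=6  p_k/q_k = 119/33
k=6  a_k=1  p_k/q_k = 137/38
…
k=8  a_k=1  p_k/q_k = 393/109
k=9  a_k=1  p_k/q_k = 649/180
→ (649, 180).  Check: 649²=421201, 13·180²=421200, difference 1.

649 180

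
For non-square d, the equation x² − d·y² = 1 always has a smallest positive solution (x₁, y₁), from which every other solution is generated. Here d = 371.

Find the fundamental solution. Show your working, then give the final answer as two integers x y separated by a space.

√371 → a₀=19, period (3,1,4,1,3,38); ℓ=6 even so k=5
k=0  a_k=19  p_k/q_k = 19/1
k=1  a_k=3  p_k/q_k = 58/3
…
k=3  a_k=4  p_k/q_k = 366/19
k=4  a_k=1  p_k/q_k = 443/23
k=5  a_k=3  p_k/q_k = 1695/88
fundamental: x₁=1695, y₁=88  (since 2873025 − 371·7744 = 1)

1695 88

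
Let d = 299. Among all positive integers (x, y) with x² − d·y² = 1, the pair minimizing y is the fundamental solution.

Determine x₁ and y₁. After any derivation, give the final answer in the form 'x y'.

[17; 3,2,3,34] for √299; ℓ=4 ⇒ convergent index 3
k=0  a_k=17  p_k/q_k = 17/1
k=1  a_k=3  p_k/q_k = 52/3
k=2  a_k=2  p_k/q_k = 121/7
k=3  a_k=3  p_k/q_k = 415/24
fundamental: x₁=415, y₁=24  (since 172225 − 299·576 = 1)

415 24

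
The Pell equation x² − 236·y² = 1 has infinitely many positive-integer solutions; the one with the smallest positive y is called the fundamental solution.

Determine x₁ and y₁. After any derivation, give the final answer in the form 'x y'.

561799 36570

√236 = [15; 2,1,3,5,1,6,1,5,3,1,2,30, …], period ℓ=12 (even) → k=11
a_0=15:  p_0=15·1+0=15,  q_0=15·0+1=1
a_1=2:  p_1=2·15+1=31,  q_1=2·1+0=2
a_2=1:  p_2=1·31+15=46,  q_2=1·2+1=3
a_3=3:  p_3=3·46+31=169,  q_3=3·3+2=11
a_4=5:  p_4=5·169+46=891,  q_4=5·11+3=58
…
a_7=1:  p_7=1·7251+1060=8311,  q_7=1·472+69=541
…
a_10=1:  p_10=1·154729+48806=203535,  q_10=1·10072+3177=13249
a_11=2:  p_11=2·203535+154729=561799,  q_11=2·13249+10072=36570
fundamental: x₁=561799, y₁=36570  (since 315618116401 − 236·1337364900 = 1)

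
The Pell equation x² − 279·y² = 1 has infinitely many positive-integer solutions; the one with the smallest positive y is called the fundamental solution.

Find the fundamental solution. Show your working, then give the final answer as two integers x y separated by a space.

√279 → a₀=16, period (1,2,2,1,2,2,1,32); ℓ=8 even so k=7
a_0=16:  p_0=16·1+0=16,  q_0=16·0+1=1
…
a_2=2:  p_2=2·17+16=50,  q_2=2·1+1=3
a_3=2:  p_3=2·50+17=117,  q_3=2·3+1=7
a_4=1:  p_4=1·117+50=167,  q_4=1·7+3=10
a_5=2:  p_5=2·167+117=451,  q_5=2·10+7=27
a_6=2:  p_6=2·451+167=1069,  q_6=2·27+10=64
a_7=1:  p_7=1·1069+451=1520,  q_7=1·64+27=91
(x₁, y₁) = (1520, 91);  1520² − 279·91² = 1 ✓

1520 91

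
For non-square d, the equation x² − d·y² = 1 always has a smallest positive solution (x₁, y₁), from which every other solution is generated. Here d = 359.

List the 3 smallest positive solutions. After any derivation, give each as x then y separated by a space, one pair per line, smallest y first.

360 19
259199 13680
186622920 9849581

d=359: √d = [18; 1,17,1,36] (ℓ=4, even), read p_3/q_3
i=0: a=18 ⇒ p=18, q=1
i=1: a=1 ⇒ p=19, q=1
i=2: a=17 ⇒ p=341, q=18
i=3: a=1 ⇒ p=360, q=19
(x₁, y₁) = (360, 19);  360² − 359·19² = 1 ✓
k=2:  x_2 = 360·360+359·19·19 = 259199,  y_2 = 360·19+19·360 = 13680
k=3:  x_3 = 360·259199+359·19·13680 = 186622920,  y_3 = 360·13680+19·259199 = 9849581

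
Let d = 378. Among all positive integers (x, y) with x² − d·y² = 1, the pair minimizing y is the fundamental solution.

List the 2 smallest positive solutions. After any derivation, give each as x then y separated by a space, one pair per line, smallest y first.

√378 → a₀=19, period (2,3,1,4,1,3,2,38); ℓ=8 even so k=7
step 0: (19, 1)  from 19·(1,0) + (0,1)
…
step 6: (3869, 199)  from 3·(1011,52) + (836,43)
step 7: (8749, 450)  from 2·(3869,199) + (1011,52)
→ (8749, 450).  Check: 8749²=76545001, 378·450²=76545000, difference 1.
(x_2, y_2) = (8749·8749 + 378·450·450, 8749·450 + 450·8749) = (153090001, 7874100)

8749 450
153090001 7874100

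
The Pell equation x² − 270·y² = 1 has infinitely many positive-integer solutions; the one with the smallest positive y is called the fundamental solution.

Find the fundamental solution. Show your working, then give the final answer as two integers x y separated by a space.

d=270: √d = [16; 2,3,6,3,2,32] (ℓ=6, even), read p_5/q_5
a_0=16:  p_0=16·1+0=16,  q_0=16·0+1=1
…
a_2=3:  p_2=3·33+16=115,  q_2=3·2+1=7
a_3=6:  p_3=6·115+33=723,  q_3=6·7+2=44
a_4=3:  p_4=3·723+115=2284,  q_4=3·44+7=139
a_5=2:  p_5=2·2284+723=5291,  q_5=2·139+44=322
(x₁, y₁) = (5291, 322);  5291² − 270·322² = 1 ✓

5291 322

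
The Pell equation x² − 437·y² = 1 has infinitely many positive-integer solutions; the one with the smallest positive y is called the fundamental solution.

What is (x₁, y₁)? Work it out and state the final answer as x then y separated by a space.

4599 220

√437 → a₀=20, period (1,9,2,9,1,40); ℓ=6 even so k=5
a_0=20:  p_0=20·1+0=20,  q_0=20·0+1=1
…
a_4=9:  p_4=9·439+209=4160,  q_4=9·21+10=199
a_5=1:  p_5=1·4160+439=4599,  q_5=1·199+21=220
→ (4599, 220).  Check: 4599²=21150801, 437·220²=21150800, difference 1.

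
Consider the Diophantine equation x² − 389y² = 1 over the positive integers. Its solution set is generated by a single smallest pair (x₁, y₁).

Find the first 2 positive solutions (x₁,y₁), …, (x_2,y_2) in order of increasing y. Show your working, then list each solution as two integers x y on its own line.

[19; 1,2,1,1,1,1,2,1,38] for √389; ℓ=9 ⇒ convergent index 17
k=0  a_k=19  p_k/q_k = 19/1
…
k=2  a_k=2  p_k/q_k = 59/3
…
k=4  a_k=1  p_k/q_k = 138/7
…
k=7  a_k=2  p_k/q_k = 927/47
…
k=10  a_k=1  p_k/q_k = 50925/2582
…
k=16  a_k=2  p_k/q_k = 2376809/120509
k=17  a_k=1  p_k/q_k = 3287049/166660
(x₁, y₁) = (3287049, 166660);  3287049² − 389·166660² = 1 ✓
k=2:  x_2 = 3287049·3287049+389·166660·166660 = 21609382256801,  y_2 = 3287049·166660+166660·3287049 = 1095639172680

3287049 166660
21609382256801 1095639172680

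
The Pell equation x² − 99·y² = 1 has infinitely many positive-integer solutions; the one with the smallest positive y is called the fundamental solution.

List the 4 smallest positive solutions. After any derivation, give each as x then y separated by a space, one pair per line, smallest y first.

d=99: √d = [9; 1,18] (ℓ=2, even), read p_1/q_1
step 0: (9, 1)  from 9·(1,0) + (0,1)
step 1: (10, 1)  from 1·(9,1) + (1,0)
(x₁, y₁) = (10, 1);  10² − 99·1² = 1 ✓
n=2: (10,1)∘(10,1) = (10·10+99·1·1, 10·1+1·10) = (199,20)
n=3: (199,20)∘(10,1) = (10·199+99·1·20, 10·20+1·199) = (3970,399)
n=4: (3970,399)∘(10,1) = (10·3970+99·1·399, 10·399+1·3970) = (79201,7960)

10 1
199 20
3970 399
79201 7960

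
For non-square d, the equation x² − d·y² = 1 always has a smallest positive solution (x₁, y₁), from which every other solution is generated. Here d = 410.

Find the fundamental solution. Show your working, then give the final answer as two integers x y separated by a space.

√410 → a₀=20, period (4,40); ℓ=2 even so k=1
a_0=20:  p_0=20·1+0=20,  q_0=20·0+1=1
a_1=4:  p_1=4·20+1=81,  q_1=4·1+0=4
(x₁, y₁) = (81, 4);  81² − 410·4² = 1 ✓

81 4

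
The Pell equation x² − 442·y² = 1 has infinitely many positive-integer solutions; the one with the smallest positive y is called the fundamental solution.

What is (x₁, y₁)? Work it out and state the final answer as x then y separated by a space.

883 42

√442 → a₀=21, period (42); ℓ=1 odd so k=1
a_0=21:  p_0=21·1+0=21,  q_0=21·0+1=1
a_1=42:  p_1=42·21+1=883,  q_1=42·1+0=42
fundamental: x₁=883, y₁=42  (since 779689 − 442·1764 = 1)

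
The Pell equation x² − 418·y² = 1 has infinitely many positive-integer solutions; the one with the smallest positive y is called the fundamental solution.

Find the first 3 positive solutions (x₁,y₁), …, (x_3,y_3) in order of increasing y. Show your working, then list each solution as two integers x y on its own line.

d=418: √d = [20; 2,4,20,4,2,40] (ℓ=6, even), read p_5/q_5
i=0: a=20 ⇒ p=20, q=1
i=1: a=2 ⇒ p=41, q=2
i=2: a=4 ⇒ p=184, q=9
…
i=4: a=4 ⇒ p=15068, q=737
i=5: a=2 ⇒ p=33857, q=1656
fundamental: x₁=33857, y₁=1656  (since 1146296449 − 418·2742336 = 1)
(x_2, y_2) = (33857·33857 + 418·1656·1656, 33857·1656 + 1656·33857) = (2292592897, 112134384)
(x_3, y_3) = (33857·2292592897 + 418·1656·112134384, 33857·112134384 + 1656·2292592897) = (155240635393601, 7593067676520)

33857 1656
2292592897 112134384
155240635393601 7593067676520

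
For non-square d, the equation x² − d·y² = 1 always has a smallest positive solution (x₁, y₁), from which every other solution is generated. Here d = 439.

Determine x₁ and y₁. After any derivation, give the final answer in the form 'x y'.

440 21

√439 → a₀=20, period (1,19,1,40); ℓ=4 even so k=3
a_0=20:  p_0=20·1+0=20,  q_0=20·0+1=1
a_1=1:  p_1=1·20+1=21,  q_1=1·1+0=1
a_2=19:  p_2=19·21+20=419,  q_2=19·1+1=20
a_3=1:  p_3=1·419+21=440,  q_3=1·20+1=21
(x₁, y₁) = (440, 21);  440² − 439·21² = 1 ✓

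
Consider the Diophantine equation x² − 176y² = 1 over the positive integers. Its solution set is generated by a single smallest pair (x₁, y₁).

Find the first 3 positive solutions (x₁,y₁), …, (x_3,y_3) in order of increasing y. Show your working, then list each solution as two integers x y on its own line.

d=176: √d = [13; 3,1,3,26] (ℓ=4, even), read p_3/q_3
a_0=13:  p_0=13·1+0=13,  q_0=13·0+1=1
…
a_2=1:  p_2=1·40+13=53,  q_2=1·3+1=4
a_3=3:  p_3=3·53+40=199,  q_3=3·4+3=15
(x₁, y₁) = (199, 15);  199² − 176·15² = 1 ✓
(x_2, y_2) = (199·199 + 176·15·15, 199·15 + 15·199) = (79201, 5970)
(x_3, y_3) = (199·79201 + 176·15·5970, 199·5970 + 15·79201) = (31521799, 2376045)

199 15
79201 5970
31521799 2376045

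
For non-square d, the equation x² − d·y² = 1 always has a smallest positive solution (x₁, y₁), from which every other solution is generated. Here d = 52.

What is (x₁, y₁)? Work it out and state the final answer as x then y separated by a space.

d=52: √d = [7; 4,1,2,1,4,14] (ℓ=6, even), read p_5/q_5
step 0: (7, 1)  from 7·(1,0) + (0,1)
…
step 2: (36, 5)  from 1·(29,4) + (7,1)
step 3: (101, 14)  from 2·(36,5) + (29,4)
step 4: (137, 19)  from 1·(101,14) + (36,5)
step 5: (649, 90)  from 4·(137,19) + (101,14)
→ (649, 90).  Check: 649²=421201, 52·90²=421200, difference 1.

649 90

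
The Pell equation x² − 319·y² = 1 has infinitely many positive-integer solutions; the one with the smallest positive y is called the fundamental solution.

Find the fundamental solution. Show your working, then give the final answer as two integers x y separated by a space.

12901780 722361

√319 = [17; 1,6,5,1,4,…,6,1,34, …], period ℓ=14 (even) → k=13
i=0: a=17 ⇒ p=17, q=1
…
i=3: a=5 ⇒ p=643, q=36
…
i=6: a=3 ⇒ p=11913, q=667
i=7: a=1 ⇒ p=15628, q=875
…
i=10: a=1 ⇒ p=309613, q=17335
i=11: a=5 ⇒ p=1798881, q=100718
i=12: a=6 ⇒ p=11102899, q=621643
i=13: a=1 ⇒ p=12901780, q=722361
fundamental: x₁=12901780, y₁=722361  (since 166455927168400 − 319·521805414321 = 1)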